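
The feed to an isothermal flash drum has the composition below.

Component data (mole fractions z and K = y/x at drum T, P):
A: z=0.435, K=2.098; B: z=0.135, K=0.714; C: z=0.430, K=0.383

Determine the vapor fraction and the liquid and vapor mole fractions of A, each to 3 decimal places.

ψ = 0.285, x_A = 0.331, y_A = 0.695

Newton iteration, ψ⁰ = 0.47:
  ψ = 0.470: g = -0.1032, g' = -0.568 → ψ = 0.288
  ψ = 0.288: g = -0.0019, g' = -0.558 → ψ = 0.285
Converged at ψ = 0.285.
Compositions from xᵢ = zᵢ/(1+ψ(Kᵢ−1)), yᵢ = Kᵢxᵢ:
  A: x = 0.331, y = 0.695
  B: x = 0.147, y = 0.105
  C: x = 0.522, y = 0.200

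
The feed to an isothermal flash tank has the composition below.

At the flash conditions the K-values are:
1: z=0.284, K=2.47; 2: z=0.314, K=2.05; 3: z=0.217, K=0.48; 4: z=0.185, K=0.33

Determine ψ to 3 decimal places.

ψ = 0.678

Let ψ = V/F and solve Σ zᵢ(Kᵢ−1)/(1+ψ(Kᵢ−1)) = 0.
g(0) = ΣzᵢKᵢ − 1 = 0.510 and g(1) = 1 − Σzᵢ/Kᵢ = -0.281, so a root lies in (0, 1).
Iterate (Newton) starting at ψ = 0.5:
  ψ = 0.500: g = 0.1179, g' = -0.648 → ψ = 0.682
  ψ = 0.682: g = -0.0026, g' = -0.693 → ψ = 0.678
Converged at ψ = 0.678.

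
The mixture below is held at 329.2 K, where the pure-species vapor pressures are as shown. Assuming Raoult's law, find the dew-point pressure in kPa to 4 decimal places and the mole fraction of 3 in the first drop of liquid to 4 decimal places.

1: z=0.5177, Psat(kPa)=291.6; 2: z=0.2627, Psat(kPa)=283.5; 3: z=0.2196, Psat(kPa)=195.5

At the dew point ψ → 1, so Σzᵢ/Kᵢ = 1 with Kᵢ = Pᵢˢᵃᵗ/P ⇒ 1/P = Σzᵢ/Pᵢˢᵃᵗ.
1/P = 0.5177/291.6 + 0.2627/283.5 + 0.2196/195.5 = 0.0038253 ⇒ P = 261.4186 kPa
xᵢ = zᵢP/Pᵢˢᵃᵗ ⇒ x_3 = 0.2196·261.4186/195.5 = 0.2936

Pdew = 261.4186 kPa, x_3 = 0.2936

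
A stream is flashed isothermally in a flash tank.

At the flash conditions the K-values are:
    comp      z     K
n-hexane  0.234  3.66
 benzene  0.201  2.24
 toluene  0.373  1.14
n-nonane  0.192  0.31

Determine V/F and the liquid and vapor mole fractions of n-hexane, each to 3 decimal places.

V/F = 0.898, x_n-hexane = 0.069, y_n-hexane = 0.253

Material balance + equilibrium reduce to Σ zᵢ(Kᵢ−1)/(1+V/F(Kᵢ−1)) = 0.
Check two-phase: ΣzᵢKᵢ = 1.791 > 1 and Σzᵢ/Kᵢ = 1.100 > 1, so g(0) = 0.791 > 0 and g(1) = -0.100 < 0.
Iterate (Newton) starting at V/F = 0.5:
  V/F = 0.500: g = 0.2675, g' = -0.642 → V/F = 0.917
  V/F = 0.917: g = -0.0165, g' = -0.890 → V/F = 0.898
Converged at V/F = 0.898.
Compositions from xᵢ = zᵢ/(1+V/F(Kᵢ−1)), yᵢ = Kᵢxᵢ:
  n-hexane: x = 0.069, y = 0.253
  benzene: x = 0.095, y = 0.213
  toluene: x = 0.331, y = 0.378
  n-nonane: x = 0.504, y = 0.156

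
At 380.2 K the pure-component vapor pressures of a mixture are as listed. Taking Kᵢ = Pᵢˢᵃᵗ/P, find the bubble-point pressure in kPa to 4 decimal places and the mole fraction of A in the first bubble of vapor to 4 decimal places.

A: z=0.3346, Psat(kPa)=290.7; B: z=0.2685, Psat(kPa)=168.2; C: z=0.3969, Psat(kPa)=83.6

Pbub = 175.6108 kPa, y_A = 0.5539

At the bubble point ψ → 0, so ΣzᵢKᵢ = 1 with Kᵢ = Pᵢˢᵃᵗ/P ⇒ P = ΣzᵢPᵢˢᵃᵗ.
P = 0.3346·290.7 + 0.2685·168.2 + 0.3969·83.6 = 175.6108 kPa
yᵢ = zᵢPᵢˢᵃᵗ/P ⇒ y_A = 0.3346·290.7/175.6108 = 0.5539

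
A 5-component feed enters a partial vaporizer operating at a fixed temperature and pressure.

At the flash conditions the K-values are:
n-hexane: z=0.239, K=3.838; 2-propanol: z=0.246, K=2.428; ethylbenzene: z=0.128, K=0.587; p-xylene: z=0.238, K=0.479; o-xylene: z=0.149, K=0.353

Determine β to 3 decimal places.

Material balance + equilibrium reduce to Σ zᵢ(Kᵢ−1)/(1+β(Kᵢ−1)) = 0.
Check two-phase: ΣzᵢKᵢ = 1.756 > 1 and Σzᵢ/Kᵢ = 1.301 > 1, so g(0) = 0.756 > 0 and g(1) = -0.301 < 0.
Iterate (Newton) starting at β = 0.5:
  β = 0.500: g = 0.1085, g' = -0.789 → β = 0.638
  β = 0.638: g = 0.0038, g' = -0.747 → β = 0.643
Converged at β = 0.643.

β = 0.643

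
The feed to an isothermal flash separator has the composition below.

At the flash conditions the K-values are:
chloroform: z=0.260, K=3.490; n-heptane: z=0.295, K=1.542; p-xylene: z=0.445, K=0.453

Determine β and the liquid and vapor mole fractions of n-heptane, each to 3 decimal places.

β = 0.630, x_n-heptane = 0.220, y_n-heptane = 0.339

Rachford–Rice: g(β) = Σ zᵢ(Kᵢ−1)/(1+β(Kᵢ−1)) = 0.
Feasibility: ΣzᵢKᵢ = 1.564, Σzᵢ/Kᵢ = 1.248 — both > 1, two phases present.
Newton–Raphson from β = 0.31:
  β = 0.310: g = 0.2091, g' = -0.770 → β = 0.582
  β = 0.582: g = 0.0290, g' = -0.605 → β = 0.630
Converged at β = 0.630.
Compositions from xᵢ = zᵢ/(1+β(Kᵢ−1)), yᵢ = Kᵢxᵢ:
  chloroform: x = 0.101, y = 0.353
  n-heptane: x = 0.220, y = 0.339
  p-xylene: x = 0.679, y = 0.308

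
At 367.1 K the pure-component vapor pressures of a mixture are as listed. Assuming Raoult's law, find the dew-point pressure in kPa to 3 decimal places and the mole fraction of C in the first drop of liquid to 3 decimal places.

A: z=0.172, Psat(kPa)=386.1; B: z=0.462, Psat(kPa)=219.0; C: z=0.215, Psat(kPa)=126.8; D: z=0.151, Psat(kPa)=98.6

At the dew point ψ → 1, so Σzᵢ/Kᵢ = 1 with Kᵢ = Pᵢˢᵃᵗ/P ⇒ 1/P = Σzᵢ/Pᵢˢᵃᵗ.
1/P = 0.172/386.1 + 0.462/219.0 + 0.215/126.8 + 0.151/98.6 = 0.005782 ⇒ P = 172.948 kPa
xᵢ = zᵢP/Pᵢˢᵃᵗ ⇒ x_C = 0.215·172.948/126.8 = 0.293

Pdew = 172.948 kPa, x_C = 0.293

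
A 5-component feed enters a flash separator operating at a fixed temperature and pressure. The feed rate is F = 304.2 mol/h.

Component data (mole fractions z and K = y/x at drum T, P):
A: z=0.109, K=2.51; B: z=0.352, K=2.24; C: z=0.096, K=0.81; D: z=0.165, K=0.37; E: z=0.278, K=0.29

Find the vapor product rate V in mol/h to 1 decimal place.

Newton–Raphson from β = 0.5:
  β = 0.500: g = -0.1147, g' = -0.768 → β = 0.351
  β = 0.351: g = -0.0039, g' = -0.729 → β = 0.345
Converged at β = 0.345.
Then V = β·F = 0.3452·304.2 = 105.0 mol/h and L = F − V = 199.2 mol/h.

V = 105.0 mol/h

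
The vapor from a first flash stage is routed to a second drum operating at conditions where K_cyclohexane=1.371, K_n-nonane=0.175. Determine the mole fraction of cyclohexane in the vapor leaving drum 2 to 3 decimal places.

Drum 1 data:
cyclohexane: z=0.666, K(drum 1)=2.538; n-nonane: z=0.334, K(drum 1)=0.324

y_cyclohexane (drum 2) = 0.946

Drum 1:
Let ψ₁ = V/F and solve Σ zᵢ(Kᵢ−1)/(1+ψ₁(Kᵢ−1)) = 0.
Check two-phase: ΣzᵢKᵢ = 1.799 > 1 and Σzᵢ/Kᵢ = 1.293 > 1, so g(0) = 0.799 > 0 and g(1) = -0.293 < 0.
Newton iteration, ψ₁⁰ = 0.37:
  ψ₁ = 0.370: g = 0.3517, g' = -0.911 → ψ₁ = 0.756
  ψ₁ = 0.756: g = 0.0119, g' = -0.975 → ψ₁ = 0.768
Converged at ψ₁ = 0.768.
Drum-1 compositions:
  cyclohexane: x = 0.305, y = 0.775
  n-nonane: x = 0.695, y = 0.225
Drum-2 feed = drum-1 vapor: z₂ = (0.7749, 0.2251).
Drum 2:
Let ψ₂ = V/F and solve Σ zᵢ(Kᵢ−1)/(1+ψ₂(Kᵢ−1)) = 0.
Check two-phase: ΣzᵢKᵢ = 1.102 > 1 and Σzᵢ/Kᵢ = 1.851 > 1, so g(0) = 0.102 > 0 and g(1) = -0.851 < 0.
Newton–Raphson from ψ₂ = 0.5:
  ψ₂ = 0.500: g = -0.0735, g' = -0.520 → ψ₂ = 0.358
  ψ₂ = 0.358: g = -0.0099, g' = -0.392 → ψ₂ = 0.333
Converged at ψ₂ = 0.333.
  cyclohexane: x = 0.690, y = 0.946
  n-nonane: x = 0.310, y = 0.054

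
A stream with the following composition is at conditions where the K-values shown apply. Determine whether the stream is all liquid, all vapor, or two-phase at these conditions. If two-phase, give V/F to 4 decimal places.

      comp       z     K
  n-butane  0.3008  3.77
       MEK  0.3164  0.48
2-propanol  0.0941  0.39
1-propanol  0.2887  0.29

two-phase, V/F = 0.2385

ΣzᵢKᵢ = 1.4063; Σzᵢ/Kᵢ = 1.9758.
Both exceed 1, so a two-phase solution exists.
Rachford–Rice: g(ψ) = Σ zᵢ(Kᵢ−1)/(1+ψ(Kᵢ−1)) = 0.
Newton–Raphson from ψ = 0.5:
  ψ = 0.5000: g = -0.27336, g' = -0.9843 → ψ = 0.2223
  ψ = 0.2223: g = 0.01988, g' = -1.2456 → ψ = 0.2382
  ψ = 0.2382: g = 0.00031, g' = -1.2079 → ψ = 0.2385
Converged at ψ = 0.2385.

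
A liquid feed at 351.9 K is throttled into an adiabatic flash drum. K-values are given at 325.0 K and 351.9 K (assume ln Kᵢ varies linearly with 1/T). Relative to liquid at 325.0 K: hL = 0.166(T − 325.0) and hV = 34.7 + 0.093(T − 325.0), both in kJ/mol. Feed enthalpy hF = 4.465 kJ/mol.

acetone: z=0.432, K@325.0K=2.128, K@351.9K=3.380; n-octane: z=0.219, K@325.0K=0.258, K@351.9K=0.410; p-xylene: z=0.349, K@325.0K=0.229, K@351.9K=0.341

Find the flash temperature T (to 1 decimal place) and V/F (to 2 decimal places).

Adiabatic flash: solve Rachford–Rice at each trial T, then check hF = ψ·hV(T) + (1−ψ)·hL(T).
  T = 325.0 K: K = (2.128, 0.258, 0.229), RR gives ψ = 0.065, H_out = 2.256 kJ/mol
  T = 351.9 K: K = (3.380, 0.410, 0.341), RR gives ψ = 0.444, H_out = 18.991 kJ/mol
  T = 338.4 K: K = (2.704, 0.328, 0.281), RR gives ψ = 0.283, H_out = 11.774 kJ/mol
  T = 331.7 K: K = (2.405, 0.292, 0.254), RR gives ψ = 0.186, H_out = 7.488 kJ/mol
  T = 328.4 K: K = (2.266, 0.275, 0.242), RR gives ψ = 0.131, H_out = 5.064 kJ/mol
  T = 326.7 K: K = (2.196, 0.266, 0.235), RR gives ψ = 0.099, H_out = 3.705 kJ/mol
  T = 327.5 K: K = (2.229, 0.270, 0.238), RR gives ψ = 0.114, H_out = 4.355 kJ/mol
Linear interpolation between T = 327.5 (H_out = 4.355) and T = 328.4 (H_out = 5.064) on hF = 4.465 gives T ≈ 327.6 K, at which ψ = 0.12.

T = 327.6 K, V/F = 0.12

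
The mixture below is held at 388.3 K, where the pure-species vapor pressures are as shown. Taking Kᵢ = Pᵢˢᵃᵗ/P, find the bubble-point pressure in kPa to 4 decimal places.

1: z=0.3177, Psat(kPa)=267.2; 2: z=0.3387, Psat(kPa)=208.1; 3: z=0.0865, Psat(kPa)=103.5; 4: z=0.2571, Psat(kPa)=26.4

At the bubble point ψ → 0, so ΣzᵢKᵢ = 1 with Kᵢ = Pᵢˢᵃᵗ/P ⇒ P = ΣzᵢPᵢˢᵃᵗ.
P = 0.3177·267.2 + 0.3387·208.1 + 0.0865·103.5 + 0.2571·26.4 = 171.1131 kPa

Pbub = 171.1131 kPa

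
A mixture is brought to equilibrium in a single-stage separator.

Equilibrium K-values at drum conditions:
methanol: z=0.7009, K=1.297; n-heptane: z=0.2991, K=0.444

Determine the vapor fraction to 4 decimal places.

Newton–Raphson from ψ = 0.64:
  ψ = 0.6400: g = -0.08325, g' = -0.2665 → ψ = 0.3276
  ψ = 0.3276: g = -0.01363, g' = -0.1896 → ψ = 0.2557
  ψ = 0.2557: g = -0.00039, g' = -0.1791 → ψ = 0.2535
Converged at ψ = 0.2535.

ψ = 0.2535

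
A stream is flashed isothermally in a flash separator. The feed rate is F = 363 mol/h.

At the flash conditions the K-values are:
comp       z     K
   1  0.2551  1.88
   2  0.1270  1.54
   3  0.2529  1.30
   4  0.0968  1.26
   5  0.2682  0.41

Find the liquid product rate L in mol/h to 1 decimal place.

Newton–Raphson from ψ = 0.5:
  ψ = 0.5000: g = 0.07369, g' = -0.3284 → ψ = 0.7244
  ψ = 0.7244: g = -0.00645, g' = -0.3975 → ψ = 0.7082
  ψ = 0.7082: g = -0.00006, g' = -0.3900 → ψ = 0.7080
Converged at ψ = 0.7080.
Then V = ψ·F = 0.7080·363 = 257.0 mol/h and L = F − V = 106.0 mol/h.

L = 106.0 mol/h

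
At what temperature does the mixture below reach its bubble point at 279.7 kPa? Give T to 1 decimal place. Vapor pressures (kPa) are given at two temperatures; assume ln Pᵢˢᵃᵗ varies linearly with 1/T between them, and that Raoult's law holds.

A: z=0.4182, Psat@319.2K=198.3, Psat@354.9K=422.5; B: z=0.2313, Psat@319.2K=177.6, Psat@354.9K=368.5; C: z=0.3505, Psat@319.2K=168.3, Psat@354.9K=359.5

Bubble-point temperature: ΣzᵢPᵢˢᵃᵗ(T) = P. Interpolate ln Pᵢˢᵃᵗ = aᵢ + bᵢ/T.
  T = 319.2 K: ΣzᵢPᵢˢᵃᵗ = 183.00 kPa
  T = 354.9 K: ΣzᵢPᵢˢᵃᵗ = 387.93 kPa
  T = 337.0 K: ΣzᵢPᵢˢᵃᵗ = 271.50 kPa
  T = 345.9 K: ΣzᵢPᵢˢᵃᵗ = 325.71 kPa
  T = 341.4 K: ΣzᵢPᵢˢᵃᵗ = 297.42 kPa
  T = 339.2 K: ΣzᵢPᵢˢᵃᵗ = 284.25 kPa
Interpolating between 337.0 K and 339.2 K gives T ≈ 338.4 K.

T = 338.4 K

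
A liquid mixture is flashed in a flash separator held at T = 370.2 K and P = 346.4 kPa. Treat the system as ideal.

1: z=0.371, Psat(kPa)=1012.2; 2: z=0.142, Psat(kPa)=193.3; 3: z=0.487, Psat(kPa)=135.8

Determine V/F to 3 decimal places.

Raoult's law: Kᵢ = Pᵢˢᵃᵗ/P = Pᵢˢᵃᵗ/346.4.
  K_1 = 1012.2/346.4 = 2.92206, K_2 = 193.3/346.4 = 0.55803, K_3 = 135.8/346.4 = 0.39203
Material balance + equilibrium reduce to Σ zᵢ(Kᵢ−1)/(1+V/F(Kᵢ−1)) = 0.
Check two-phase: ΣzᵢKᵢ = 1.354 > 1 and Σzᵢ/Kᵢ = 1.624 > 1, so g(0) = 0.354 > 0 and g(1) = -0.624 < 0.
Newton–Raphson from V/F = 0.37:
  V/F = 0.370: g = -0.0403, g' = -0.807 → V/F = 0.320
  V/F = 0.320: g = 0.0008, g' = -0.840 → V/F = 0.321
Converged at V/F = 0.321.

V/F = 0.321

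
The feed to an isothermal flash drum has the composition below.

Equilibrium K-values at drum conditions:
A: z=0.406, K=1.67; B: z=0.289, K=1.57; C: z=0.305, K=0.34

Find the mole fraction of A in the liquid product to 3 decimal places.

Material balance + equilibrium reduce to Σ zᵢ(Kᵢ−1)/(1+ψ(Kᵢ−1)) = 0.
Check two-phase: ΣzᵢKᵢ = 1.235 > 1 and Σzᵢ/Kᵢ = 1.324 > 1, so g(0) = 0.235 > 0 and g(1) = -0.324 < 0.
Newton–Raphson from ψ = 0.5:
  ψ = 0.500: g = 0.0315, g' = -0.455 → ψ = 0.569
  ψ = 0.569: g = -0.0011, g' = -0.490 → ψ = 0.567
Converged at ψ = 0.567.
Compositions from xᵢ = zᵢ/(1+ψ(Kᵢ−1)), yᵢ = Kᵢxᵢ:
  A: x = 0.294, y = 0.491
  B: x = 0.218, y = 0.343
  C: x = 0.487, y = 0.166

x_A = 0.294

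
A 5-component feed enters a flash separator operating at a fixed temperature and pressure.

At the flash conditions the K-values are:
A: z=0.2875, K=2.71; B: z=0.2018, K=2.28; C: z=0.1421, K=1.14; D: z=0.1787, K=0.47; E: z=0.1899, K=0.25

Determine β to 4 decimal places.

β = 0.6119

Let β = V/F and solve Σ zᵢ(Kᵢ−1)/(1+β(Kᵢ−1)) = 0.
Check two-phase: ΣzᵢKᵢ = 1.5327 > 1 and Σzᵢ/Kᵢ = 1.4591 > 1, so g(0) = 0.5327 > 0 and g(1) = -0.4591 < 0.
Newton–Raphson from β = 0.68:
  β = 0.6800: g = -0.05517, g' = -0.8441 → β = 0.6146
  β = 0.6146: g = -0.00213, g' = -0.7838 → β = 0.6119
Converged at β = 0.6119.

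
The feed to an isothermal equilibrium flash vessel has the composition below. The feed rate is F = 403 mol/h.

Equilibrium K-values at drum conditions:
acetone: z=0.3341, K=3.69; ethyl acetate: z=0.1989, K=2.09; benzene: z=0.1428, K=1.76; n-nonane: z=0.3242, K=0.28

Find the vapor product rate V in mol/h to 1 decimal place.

Material balance + equilibrium reduce to Σ zᵢ(Kᵢ−1)/(1+V/F(Kᵢ−1)) = 0.
Check two-phase: ΣzᵢKᵢ = 1.9906 > 1 and Σzᵢ/Kᵢ = 1.4247 > 1, so g(0) = 0.9906 > 0 and g(1) = -0.4247 < 0.
Iterate (Newton) starting at V/F = 0.5:
  V/F = 0.5000: g = 0.23750, g' = -0.9923 → V/F = 0.7393
  V/F = 0.7393: g = -0.00889, g' = -1.1453 → V/F = 0.7316
  V/F = 0.7316: g = -0.00005, g' = -1.1320 → V/F = 0.7315
Converged at V/F = 0.7315.
Then V = V/F·F = 0.7315·403 = 294.8 mol/h and L = F − V = 108.2 mol/h.

V = 294.8 mol/h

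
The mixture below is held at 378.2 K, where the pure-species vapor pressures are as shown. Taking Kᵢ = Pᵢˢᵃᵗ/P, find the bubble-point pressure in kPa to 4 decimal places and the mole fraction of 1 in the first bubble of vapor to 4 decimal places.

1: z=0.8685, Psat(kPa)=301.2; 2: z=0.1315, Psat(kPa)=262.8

Pbub = 296.1504 kPa, y_1 = 0.8833

At the bubble point ψ → 0, so ΣzᵢKᵢ = 1 with Kᵢ = Pᵢˢᵃᵗ/P ⇒ P = ΣzᵢPᵢˢᵃᵗ.
P = 0.8685·301.2 + 0.1315·262.8 = 296.1504 kPa
yᵢ = zᵢPᵢˢᵃᵗ/P ⇒ y_1 = 0.8685·301.2/296.1504 = 0.8833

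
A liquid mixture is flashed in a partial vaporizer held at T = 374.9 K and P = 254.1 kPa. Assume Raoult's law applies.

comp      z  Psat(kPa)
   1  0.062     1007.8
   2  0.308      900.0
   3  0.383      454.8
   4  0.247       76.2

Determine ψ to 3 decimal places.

ψ = 0.898

Raoult's law: Kᵢ = Pᵢˢᵃᵗ/P = Pᵢˢᵃᵗ/254.1.
  K_1 = 1007.8/254.1 = 3.96616, K_2 = 900.0/254.1 = 3.54191, K_3 = 454.8/254.1 = 1.78985, K_4 = 76.2/254.1 = 0.29988
Iterate (Newton) starting at ψ = 0.66:
  ψ = 0.660: g = 0.2319, g' = -0.862 → ψ = 0.929
  ψ = 0.929: g = -0.0386, g' = -1.286 → ψ = 0.899
  ψ = 0.899: g = -0.0015, g' = -1.189 → ψ = 0.898
Converged at ψ = 0.898.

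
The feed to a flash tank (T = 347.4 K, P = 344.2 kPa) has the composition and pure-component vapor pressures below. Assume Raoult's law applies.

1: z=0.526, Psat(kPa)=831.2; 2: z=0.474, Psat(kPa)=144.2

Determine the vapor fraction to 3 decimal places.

Raoult's law: Kᵢ = Pᵢˢᵃᵗ/P = Pᵢˢᵃᵗ/344.2.
  K_1 = 831.2/344.2 = 2.41488, K_2 = 144.2/344.2 = 0.41894
Material balance + equilibrium reduce to Σ zᵢ(Kᵢ−1)/(1+ψ(Kᵢ−1)) = 0.
Feasibility: ΣzᵢKᵢ = 1.469, Σzᵢ/Kᵢ = 1.349 — both > 1, two phases present.
Iterate (Newton) starting at ψ = 0.48:
  ψ = 0.480: g = 0.0613, g' = -0.681 → ψ = 0.570
Converged at ψ = 0.570.

ψ = 0.570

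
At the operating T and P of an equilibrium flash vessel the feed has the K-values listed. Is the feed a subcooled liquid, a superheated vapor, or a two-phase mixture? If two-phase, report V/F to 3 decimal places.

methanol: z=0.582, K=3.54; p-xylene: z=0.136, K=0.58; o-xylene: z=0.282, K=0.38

two-phase, V/F = 0.860

ΣzᵢKᵢ = 2.246; Σzᵢ/Kᵢ = 1.141.
Both exceed 1, so a two-phase solution exists.
Let ψ = V/F and solve Σ zᵢ(Kᵢ−1)/(1+ψ(Kᵢ−1)) = 0.
Iterate (Newton) starting at ψ = 0.39:
  ψ = 0.390: g = 0.4437, g' = -1.170 → ψ = 0.769
  ψ = 0.769: g = 0.0819, g' = -0.879 → ψ = 0.862
  ψ = 0.862: g = -0.0019, g' = -0.928 → ψ = 0.860
Converged at ψ = 0.860.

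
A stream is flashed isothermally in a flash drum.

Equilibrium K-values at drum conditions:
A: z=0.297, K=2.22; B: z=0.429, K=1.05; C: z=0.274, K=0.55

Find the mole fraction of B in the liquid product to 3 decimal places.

Material balance + equilibrium reduce to Σ zᵢ(Kᵢ−1)/(1+ψ(Kᵢ−1)) = 0.
Check two-phase: ΣzᵢKᵢ = 1.260 > 1 and Σzᵢ/Kᵢ = 1.041 > 1, so g(0) = 0.260 > 0 and g(1) = -0.041 < 0.
Newton–Raphson from ψ = 0.5:
  ψ = 0.500: g = 0.0869, g' = -0.264 → ψ = 0.829
  ψ = 0.829: g = 0.0040, g' = -0.251 → ψ = 0.845
Converged at ψ = 0.845.
Compositions from xᵢ = zᵢ/(1+ψ(Kᵢ−1)), yᵢ = Kᵢxᵢ:
  A: x = 0.146, y = 0.325
  B: x = 0.412, y = 0.432
  C: x = 0.442, y = 0.243

x_B = 0.412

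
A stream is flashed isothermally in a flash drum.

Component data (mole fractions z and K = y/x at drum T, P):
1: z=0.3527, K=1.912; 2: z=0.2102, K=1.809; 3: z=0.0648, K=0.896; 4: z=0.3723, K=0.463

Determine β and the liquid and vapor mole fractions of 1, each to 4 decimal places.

Rachford–Rice: g(β) = Σ zᵢ(Kᵢ−1)/(1+β(Kᵢ−1)) = 0.
Feasibility: ΣzᵢKᵢ = 1.2850, Σzᵢ/Kᵢ = 1.1771 — both > 1, two phases present.
Iterate (Newton) starting at β = 0.36:
  β = 0.3600: g = 0.11902, g' = -0.4145 → β = 0.6471
  β = 0.6471: g = 0.00027, g' = -0.4283 → β = 0.6478
Converged at β = 0.6478.
Compositions from xᵢ = zᵢ/(1+β(Kᵢ−1)), yᵢ = Kᵢxᵢ:
  1: x = 0.2217, y = 0.4239
  2: x = 0.1379, y = 0.2495
  3: x = 0.0695, y = 0.0623
  4: x = 0.5709, y = 0.2643

β = 0.6478, x_1 = 0.2217, y_1 = 0.4239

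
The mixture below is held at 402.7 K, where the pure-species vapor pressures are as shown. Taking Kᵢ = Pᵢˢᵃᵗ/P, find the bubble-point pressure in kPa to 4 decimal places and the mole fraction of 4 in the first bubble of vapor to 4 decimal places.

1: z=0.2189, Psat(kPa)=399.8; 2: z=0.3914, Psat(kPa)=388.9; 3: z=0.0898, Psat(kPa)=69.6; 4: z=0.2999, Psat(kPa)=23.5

Pbub = 253.0294 kPa, y_4 = 0.0279

At the bubble point ψ → 0, so ΣzᵢKᵢ = 1 with Kᵢ = Pᵢˢᵃᵗ/P ⇒ P = ΣzᵢPᵢˢᵃᵗ.
P = 0.2189·399.8 + 0.3914·388.9 + 0.0898·69.6 + 0.2999·23.5 = 253.0294 kPa
yᵢ = zᵢPᵢˢᵃᵗ/P ⇒ y_4 = 0.2999·23.5/253.0294 = 0.0279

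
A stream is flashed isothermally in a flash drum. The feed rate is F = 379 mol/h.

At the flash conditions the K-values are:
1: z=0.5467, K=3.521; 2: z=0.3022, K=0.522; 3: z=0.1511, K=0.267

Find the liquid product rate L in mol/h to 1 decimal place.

Material balance + equilibrium reduce to Σ zᵢ(Kᵢ−1)/(1+β(Kᵢ−1)) = 0.
Feasibility: ΣzᵢKᵢ = 2.1230, Σzᵢ/Kᵢ = 1.3001 — both > 1, two phases present.
Newton iteration, β⁰ = 0.39:
  β = 0.3900: g = 0.36231, g' = -1.1469 → β = 0.7059
  β = 0.7059: g = 0.04832, g' = -0.9556 → β = 0.7565
  β = 0.7565: g = -0.00077, g' = -0.9896 → β = 0.7557
Converged at β = 0.7557.
Then V = β·F = 0.7557·379 = 286.4 mol/h and L = F − V = 92.6 mol/h.

L = 92.6 mol/h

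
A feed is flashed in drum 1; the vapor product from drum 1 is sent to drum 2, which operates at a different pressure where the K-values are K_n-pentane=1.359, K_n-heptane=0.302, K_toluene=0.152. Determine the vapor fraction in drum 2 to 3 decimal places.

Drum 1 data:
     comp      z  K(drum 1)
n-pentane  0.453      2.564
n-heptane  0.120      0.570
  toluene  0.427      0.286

Drum 1:
Let ψ₁ = V/F and solve Σ zᵢ(Kᵢ−1)/(1+ψ₁(Kᵢ−1)) = 0.
g(0) = ΣzᵢKᵢ − 1 = 0.352 and g(1) = 1 − Σzᵢ/Kᵢ = -0.880, so a root lies in (0, 1).
Newton–Raphson from ψ₁ = 0.5:
  ψ₁ = 0.500: g = -0.1423, g' = -0.911 → ψ₁ = 0.344
  ψ₁ = 0.344: g = -0.0039, g' = -0.882 → ψ₁ = 0.339
Converged at ψ₁ = 0.339.
Drum-1 compositions:
  n-pentane: x = 0.296, y = 0.759
  n-heptane: x = 0.141, y = 0.080
  toluene: x = 0.564, y = 0.161
Drum-2 feed = drum-1 vapor: z₂ = (0.7587, 0.0801, 0.1612).
Drum 2:
Newton–Raphson from ψ₂ = 0.64:
  ψ₂ = 0.640: g = -0.1784, g' = -0.746 → ψ₂ = 0.401
  ψ₂ = 0.401: g = -0.0466, g' = -0.416 → ψ₂ = 0.289
  ψ₂ = 0.289: g = -0.0043, g' = -0.345 → ψ₂ = 0.277
  ψ₂ = 0.277: g = -0.0000, g' = -0.339 → ψ₂ = 0.276
Converged at ψ₂ = 0.276.
  n-pentane: x = 0.690, y = 0.938
  n-heptane: x = 0.099, y = 0.030
  toluene: x = 0.211, y = 0.032

V/F (drum 2) = 0.276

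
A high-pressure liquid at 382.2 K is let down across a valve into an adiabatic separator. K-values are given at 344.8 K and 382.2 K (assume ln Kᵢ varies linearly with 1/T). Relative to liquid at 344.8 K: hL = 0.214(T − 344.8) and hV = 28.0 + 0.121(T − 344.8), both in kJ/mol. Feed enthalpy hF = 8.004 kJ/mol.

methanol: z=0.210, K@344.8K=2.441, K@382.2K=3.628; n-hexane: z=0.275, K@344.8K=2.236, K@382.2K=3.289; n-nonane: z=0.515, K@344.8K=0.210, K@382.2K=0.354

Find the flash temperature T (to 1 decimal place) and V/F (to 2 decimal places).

T = 348.4 K, V/F = 0.26

Adiabatic flash: solve Rachford–Rice at each trial T, then check hF = ψ·hV(T) + (1−ψ)·hL(T).
  T = 344.8 K: K = (2.441, 2.236, 0.210), RR gives ψ = 0.225, H_out = 6.290 kJ/mol
  T = 382.2 K: K = (3.628, 3.289, 0.354), RR gives ψ = 0.539, H_out = 21.215 kJ/mol
  T = 363.5 K: K = (3.006, 2.739, 0.276), RR gives ψ = 0.392, H_out = 14.295 kJ/mol
  T = 354.1 K: K = (2.715, 2.480, 0.242), RR gives ψ = 0.313, H_out = 10.492 kJ/mol
  T = 349.5 K: K = (2.578, 2.358, 0.226), RR gives ψ = 0.271, H_out = 8.484 kJ/mol
  T = 347.1 K: K = (2.507, 2.295, 0.218), RR gives ψ = 0.248, H_out = 7.384 kJ/mol
  T = 348.3 K: K = (2.542, 2.326, 0.222), RR gives ψ = 0.260, H_out = 7.939 kJ/mol
Linear interpolation between T = 348.3 (H_out = 7.939) and T = 349.5 (H_out = 8.484) on hF = 8.004 gives T ≈ 348.4 K, at which ψ = 0.26.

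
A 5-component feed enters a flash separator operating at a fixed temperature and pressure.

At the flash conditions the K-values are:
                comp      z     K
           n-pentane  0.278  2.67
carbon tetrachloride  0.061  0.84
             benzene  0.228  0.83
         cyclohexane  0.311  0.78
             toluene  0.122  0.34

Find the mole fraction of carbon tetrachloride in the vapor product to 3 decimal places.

y_carbon tetrachloride = 0.056

Material balance + equilibrium reduce to Σ zᵢ(Kᵢ−1)/(1+ψ(Kᵢ−1)) = 0.
g(0) = ΣzᵢKᵢ − 1 = 0.267 and g(1) = 1 − Σzᵢ/Kᵢ = -0.209, so a root lies in (0, 1).
Newton iteration, ψ⁰ = 0.65:
  ψ = 0.650: g = -0.0527, g' = -0.372 → ψ = 0.508
Converged at ψ = 0.508.
Compositions from xᵢ = zᵢ/(1+ψ(Kᵢ−1)), yᵢ = Kᵢxᵢ:
  n-pentane: x = 0.150, y = 0.402
  carbon tetrachloride: x = 0.066, y = 0.056
  benzene: x = 0.250, y = 0.207
  cyclohexane: x = 0.350, y = 0.273
  toluene: x = 0.184, y = 0.062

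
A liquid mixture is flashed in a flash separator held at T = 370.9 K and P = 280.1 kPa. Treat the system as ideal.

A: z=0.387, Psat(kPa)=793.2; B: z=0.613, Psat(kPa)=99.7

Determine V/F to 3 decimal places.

V/F = 0.266

Raoult's law: Kᵢ = Pᵢˢᵃᵗ/P = Pᵢˢᵃᵗ/280.1.
  K_A = 793.2/280.1 = 2.83185, K_B = 99.7/280.1 = 0.35594
Rachford–Rice: g(V/F) = Σ zᵢ(Kᵢ−1)/(1+V/F(Kᵢ−1)) = 0.
Check two-phase: ΣzᵢKᵢ = 1.314 > 1 and Σzᵢ/Kᵢ = 1.859 > 1, so g(0) = 0.314 > 0 and g(1) = -0.859 < 0.
Binary case is linear: z₁(K₁−1)(1+V/F(K₂−1)) + z₂(K₂−1)(1+V/F(K₁−1)) = 0
⇒ V/F = [z₁(K₁−1)+z₂(K₂−1)] / [−(K₁−1)(K₂−1)] = 0.3141/1.1798 = 0.266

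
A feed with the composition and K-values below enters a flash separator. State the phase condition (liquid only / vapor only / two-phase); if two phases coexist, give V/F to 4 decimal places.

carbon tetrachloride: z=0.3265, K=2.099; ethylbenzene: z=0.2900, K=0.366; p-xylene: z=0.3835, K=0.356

ΣzᵢKᵢ = 0.9280; Σzᵢ/Kᵢ = 2.0251.
Since ΣzᵢKᵢ < 1 the mixture is below its bubble point — single liquid phase.

liquid only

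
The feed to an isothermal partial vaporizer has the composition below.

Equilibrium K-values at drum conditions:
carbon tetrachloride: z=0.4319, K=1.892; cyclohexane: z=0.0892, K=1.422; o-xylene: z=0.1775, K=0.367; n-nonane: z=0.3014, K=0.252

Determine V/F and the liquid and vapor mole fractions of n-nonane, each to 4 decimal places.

V/F = 0.1450, x_n-nonane = 0.3381, y_n-nonane = 0.0852

Rachford–Rice: g(V/F) = Σ zᵢ(Kᵢ−1)/(1+V/F(Kᵢ−1)) = 0.
g(0) = ΣzᵢKᵢ − 1 = 0.0851 and g(1) = 1 − Σzᵢ/Kᵢ = -0.9707, so a root lies in (0, 1).
Iterate (Newton) starting at V/F = 0.54:
  V/F = 0.5400: g = -0.25826, g' = -0.8059 → V/F = 0.2195
  V/F = 0.2195: g = -0.04361, g' = -0.5910 → V/F = 0.1457
  V/F = 0.1457: g = -0.00041, g' = -0.5820 → V/F = 0.1450
Converged at V/F = 0.1450.
Compositions from xᵢ = zᵢ/(1+V/F(Kᵢ−1)), yᵢ = Kᵢxᵢ:
  carbon tetrachloride: x = 0.3824, y = 0.7236
  cyclohexane: x = 0.0841, y = 0.1195
  o-xylene: x = 0.1954, y = 0.0717
  n-nonane: x = 0.3381, y = 0.0852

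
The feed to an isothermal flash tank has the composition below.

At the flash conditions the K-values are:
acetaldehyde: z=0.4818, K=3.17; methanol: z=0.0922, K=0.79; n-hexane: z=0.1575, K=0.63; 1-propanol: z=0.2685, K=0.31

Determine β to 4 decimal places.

β = 0.6484

Iterate (Newton) starting at β = 0.43:
  β = 0.4300: g = 0.18684, g' = -0.9010 → β = 0.6374
  β = 0.6374: g = 0.00940, g' = -0.8492 → β = 0.6484
Converged at β = 0.6484.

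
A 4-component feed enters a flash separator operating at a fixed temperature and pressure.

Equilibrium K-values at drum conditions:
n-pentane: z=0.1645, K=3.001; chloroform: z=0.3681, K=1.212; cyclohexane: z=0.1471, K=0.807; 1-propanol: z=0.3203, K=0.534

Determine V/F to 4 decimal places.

Material balance + equilibrium reduce to Σ zᵢ(Kᵢ−1)/(1+V/F(Kᵢ−1)) = 0.
g(0) = ΣzᵢKᵢ − 1 = 0.2296 and g(1) = 1 − Σzᵢ/Kᵢ = -0.1406, so a root lies in (0, 1).
Iterate (Newton) starting at V/F = 0.5:
  V/F = 0.5000: g = 0.00907, g' = -0.3031 → V/F = 0.5299
  V/F = 0.5299: g = 0.00008, g' = -0.2980 → V/F = 0.5302
Converged at V/F = 0.5302.

V/F = 0.5302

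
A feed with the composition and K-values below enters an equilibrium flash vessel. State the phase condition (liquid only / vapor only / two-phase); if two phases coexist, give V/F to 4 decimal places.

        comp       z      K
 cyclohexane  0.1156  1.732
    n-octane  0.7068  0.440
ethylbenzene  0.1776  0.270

liquid only

ΣzᵢKᵢ = 0.5592; Σzᵢ/Kᵢ = 2.3309.
Since ΣzᵢKᵢ < 1 the mixture is below its bubble point — single liquid phase.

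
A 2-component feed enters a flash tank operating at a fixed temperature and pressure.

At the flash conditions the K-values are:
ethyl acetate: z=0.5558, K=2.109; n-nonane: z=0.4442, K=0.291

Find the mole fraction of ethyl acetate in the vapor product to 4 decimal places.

y_ethyl acetate = 0.8225

Newton iteration, β⁰ = 0.45:
  β = 0.4500: g = -0.05132, g' = -0.7857 → β = 0.3847
  β = 0.3847: g = -0.00099, g' = -0.7580 → β = 0.3834
Converged at β = 0.3834.
Compositions from xᵢ = zᵢ/(1+β(Kᵢ−1)), yᵢ = Kᵢxᵢ:
  ethyl acetate: x = 0.3900, y = 0.8225
  n-nonane: x = 0.6100, y = 0.1775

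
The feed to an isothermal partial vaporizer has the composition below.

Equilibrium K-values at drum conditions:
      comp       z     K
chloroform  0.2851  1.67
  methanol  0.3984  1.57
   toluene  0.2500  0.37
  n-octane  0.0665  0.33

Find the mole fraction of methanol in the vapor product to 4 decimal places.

y_methanol = 0.4758

Newton iteration, ψ⁰ = 0.5:
  ψ = 0.5000: g = 0.02288, g' = -0.4292 → ψ = 0.5533
  ψ = 0.5533: g = -0.00059, g' = -0.4521 → ψ = 0.5520
Converged at ψ = 0.5520.
Compositions from xᵢ = zᵢ/(1+ψ(Kᵢ−1)), yᵢ = Kᵢxᵢ:
  chloroform: x = 0.2081, y = 0.3476
  methanol: x = 0.3030, y = 0.4758
  toluene: x = 0.3833, y = 0.1418
  n-octane: x = 0.1055, y = 0.0348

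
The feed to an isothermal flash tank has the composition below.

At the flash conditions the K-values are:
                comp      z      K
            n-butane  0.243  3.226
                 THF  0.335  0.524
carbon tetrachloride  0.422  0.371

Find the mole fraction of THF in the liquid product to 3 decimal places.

x_THF = 0.350

Rachford–Rice: g(β) = Σ zᵢ(Kᵢ−1)/(1+β(Kᵢ−1)) = 0.
Check two-phase: ΣzᵢKᵢ = 1.116 > 1 and Σzᵢ/Kᵢ = 1.852 > 1, so g(0) = 0.116 > 0 and g(1) = -0.852 < 0.
Iterate (Newton) starting at β = 0.5:
  β = 0.500: g = -0.3405, g' = -0.756 → β = 0.049
  β = 0.049: g = 0.0500, g' = -1.235 → β = 0.090
  β = 0.090: g = 0.0027, g' = -1.106 → β = 0.092
Converged at β = 0.092.
Compositions from xᵢ = zᵢ/(1+β(Kᵢ−1)), yᵢ = Kᵢxᵢ:
  n-butane: x = 0.202, y = 0.650
  THF: x = 0.350, y = 0.184
  carbon tetrachloride: x = 0.448, y = 0.166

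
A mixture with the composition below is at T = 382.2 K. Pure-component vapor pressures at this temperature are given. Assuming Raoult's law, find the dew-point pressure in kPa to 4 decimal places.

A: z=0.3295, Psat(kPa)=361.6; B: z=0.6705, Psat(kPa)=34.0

Pdew = 48.4688 kPa

At the dew point ψ → 1, so Σzᵢ/Kᵢ = 1 with Kᵢ = Pᵢˢᵃᵗ/P ⇒ 1/P = Σzᵢ/Pᵢˢᵃᵗ.
1/P = 0.3295/361.6 + 0.6705/34.0 = 0.0206318 ⇒ P = 48.4688 kPa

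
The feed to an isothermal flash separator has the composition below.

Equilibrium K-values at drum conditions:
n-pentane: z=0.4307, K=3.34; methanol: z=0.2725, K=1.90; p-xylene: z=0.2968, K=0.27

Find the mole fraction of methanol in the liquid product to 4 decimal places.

Rachford–Rice: g(ψ) = Σ zᵢ(Kᵢ−1)/(1+ψ(Kᵢ−1)) = 0.
Check two-phase: ΣzᵢKᵢ = 2.0364 > 1 and Σzᵢ/Kᵢ = 1.3716 > 1, so g(0) = 1.0364 > 0 and g(1) = -0.3716 < 0.
Newton iteration, ψ⁰ = 0.32:
  ψ = 0.3200: g = 0.48401, g' = -1.1735 → ψ = 0.7325
  ψ = 0.7325: g = 0.05352, g' = -1.1309 → ψ = 0.7798
  ψ = 0.7798: g = -0.00208, g' = -1.2242 → ψ = 0.7781
Converged at ψ = 0.7781.
Compositions from xᵢ = zᵢ/(1+ψ(Kᵢ−1)), yᵢ = Kᵢxᵢ:
  n-pentane: x = 0.1527, y = 0.5100
  methanol: x = 0.1603, y = 0.3045
  p-xylene: x = 0.6870, y = 0.1855

x_methanol = 0.1603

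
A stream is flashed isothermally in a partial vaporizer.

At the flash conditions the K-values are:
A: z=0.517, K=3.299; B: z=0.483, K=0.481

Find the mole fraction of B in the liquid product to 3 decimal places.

Binary case is linear: z₁(K₁−1)(1+ψ(K₂−1)) + z₂(K₂−1)(1+ψ(K₁−1)) = 0
⇒ ψ = [z₁(K₁−1)+z₂(K₂−1)] / [−(K₁−1)(K₂−1)] = 0.9379/1.1932 = 0.786
Compositions from xᵢ = zᵢ/(1+ψ(Kᵢ−1)), yᵢ = Kᵢxᵢ:
  A: x = 0.184, y = 0.608
  B: x = 0.816, y = 0.392

x_B = 0.816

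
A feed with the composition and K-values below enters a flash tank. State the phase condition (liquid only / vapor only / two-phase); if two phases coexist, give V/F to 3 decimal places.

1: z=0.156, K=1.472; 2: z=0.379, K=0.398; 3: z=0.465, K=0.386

ΣzᵢKᵢ = 0.560; Σzᵢ/Kᵢ = 2.263.
Since ΣzᵢKᵢ < 1 the mixture is below its bubble point — single liquid phase.

liquid only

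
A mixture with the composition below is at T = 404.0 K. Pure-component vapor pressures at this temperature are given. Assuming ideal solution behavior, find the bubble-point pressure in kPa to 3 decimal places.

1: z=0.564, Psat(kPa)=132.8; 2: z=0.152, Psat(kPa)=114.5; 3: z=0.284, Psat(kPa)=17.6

Pbub = 97.302 kPa

At the bubble point ψ → 0, so ΣzᵢKᵢ = 1 with Kᵢ = Pᵢˢᵃᵗ/P ⇒ P = ΣzᵢPᵢˢᵃᵗ.
P = 0.564·132.8 + 0.152·114.5 + 0.284·17.6 = 97.302 kPa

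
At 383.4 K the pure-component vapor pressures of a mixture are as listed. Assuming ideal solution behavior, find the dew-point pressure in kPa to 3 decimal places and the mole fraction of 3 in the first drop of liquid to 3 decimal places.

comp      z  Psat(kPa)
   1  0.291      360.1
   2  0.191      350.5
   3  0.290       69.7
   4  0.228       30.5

At the dew point ψ → 1, so Σzᵢ/Kᵢ = 1 with Kᵢ = Pᵢˢᵃᵗ/P ⇒ 1/P = Σzᵢ/Pᵢˢᵃᵗ.
1/P = 0.291/360.1 + 0.191/350.5 + 0.290/69.7 + 0.228/30.5 = 0.012989 ⇒ P = 76.987 kPa
xᵢ = zᵢP/Pᵢˢᵃᵗ ⇒ x_3 = 0.290·76.987/69.7 = 0.320

Pdew = 76.987 kPa, x_3 = 0.320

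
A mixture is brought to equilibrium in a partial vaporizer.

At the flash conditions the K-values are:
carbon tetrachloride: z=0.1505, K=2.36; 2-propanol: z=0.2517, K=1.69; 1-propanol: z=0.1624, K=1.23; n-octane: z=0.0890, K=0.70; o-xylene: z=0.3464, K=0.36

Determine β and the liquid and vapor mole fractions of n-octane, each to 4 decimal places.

Newton–Raphson from β = 0.55:
  β = 0.5500: g = -0.09795, g' = -0.5102 → β = 0.3580
  β = 0.3580: g = -0.00607, g' = -0.4591 → β = 0.3448
Converged at β = 0.3448.
Compositions from xᵢ = zᵢ/(1+β(Kᵢ−1)), yᵢ = Kᵢxᵢ:
  carbon tetrachloride: x = 0.1025, y = 0.2418
  2-propanol: x = 0.2033, y = 0.3436
  1-propanol: x = 0.1505, y = 0.1851
  n-octane: x = 0.0993, y = 0.0695
  o-xylene: x = 0.4445, y = 0.1600

β = 0.3448, x_n-octane = 0.0993, y_n-octane = 0.0695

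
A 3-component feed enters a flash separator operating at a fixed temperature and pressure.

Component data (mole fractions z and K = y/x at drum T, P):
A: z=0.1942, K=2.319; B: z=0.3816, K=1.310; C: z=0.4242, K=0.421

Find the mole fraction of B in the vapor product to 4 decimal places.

Let ψ = V/F and solve Σ zᵢ(Kᵢ−1)/(1+ψ(Kᵢ−1)) = 0.
Feasibility: ΣzᵢKᵢ = 1.1288, Σzᵢ/Kᵢ = 1.3826 — both > 1, two phases present.
Newton iteration, ψ⁰ = 0.65:
  ψ = 0.6500: g = -0.15746, g' = -0.4890 → ψ = 0.3280
  ψ = 0.3280: g = -0.01701, g' = -0.4115 → ψ = 0.2866
  ψ = 0.2866: g = 0.00003, g' = -0.4133 → ψ = 0.2867
Converged at ψ = 0.2867.
Compositions from xᵢ = zᵢ/(1+ψ(Kᵢ−1)), yᵢ = Kᵢxᵢ:
  A: x = 0.1409, y = 0.3268
  B: x = 0.3505, y = 0.4591
  C: x = 0.5086, y = 0.2141

y_B = 0.4591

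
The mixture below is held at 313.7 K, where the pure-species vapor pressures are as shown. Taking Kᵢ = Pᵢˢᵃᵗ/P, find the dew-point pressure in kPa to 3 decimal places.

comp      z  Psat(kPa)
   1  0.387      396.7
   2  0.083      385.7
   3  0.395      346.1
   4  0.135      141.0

At the dew point ψ → 1, so Σzᵢ/Kᵢ = 1 with Kᵢ = Pᵢˢᵃᵗ/P ⇒ 1/P = Σzᵢ/Pᵢˢᵃᵗ.
1/P = 0.387/396.7 + 0.083/385.7 + 0.395/346.1 + 0.135/141.0 = 0.003289 ⇒ P = 304.000 kPa

Pdew = 304.000 kPa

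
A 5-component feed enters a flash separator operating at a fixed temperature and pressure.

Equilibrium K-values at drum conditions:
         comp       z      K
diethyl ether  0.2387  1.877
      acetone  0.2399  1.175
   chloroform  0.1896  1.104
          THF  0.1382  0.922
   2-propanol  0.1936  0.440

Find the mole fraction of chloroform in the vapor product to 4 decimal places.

Rachford–Rice: g(β) = Σ zᵢ(Kᵢ−1)/(1+β(Kᵢ−1)) = 0.
g(0) = ΣzᵢKᵢ − 1 = 0.1518 and g(1) = 1 − Σzᵢ/Kᵢ = -0.0930, so a root lies in (0, 1).
Newton–Raphson from β = 0.61:
  β = 0.6100: g = 0.01687, g' = -0.2267 → β = 0.6844
  β = 0.6844: g = -0.00046, g' = -0.2399 → β = 0.6825
Converged at β = 0.6825.
Compositions from xᵢ = zᵢ/(1+β(Kᵢ−1)), yᵢ = Kᵢxᵢ:
  diethyl ether: x = 0.1493, y = 0.2803
  acetone: x = 0.2143, y = 0.2518
  chloroform: x = 0.1770, y = 0.1954
  THF: x = 0.1460, y = 0.1346
  2-propanol: x = 0.3134, y = 0.1379

y_chloroform = 0.1954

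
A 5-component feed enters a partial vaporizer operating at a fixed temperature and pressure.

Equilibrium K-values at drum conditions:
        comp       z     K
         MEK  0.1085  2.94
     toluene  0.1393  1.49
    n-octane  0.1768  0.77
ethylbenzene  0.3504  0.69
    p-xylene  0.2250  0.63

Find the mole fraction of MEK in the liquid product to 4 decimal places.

x_MEK = 0.0904

Material balance + equilibrium reduce to Σ zᵢ(Kᵢ−1)/(1+ψ(Kᵢ−1)) = 0.
Check two-phase: ΣzᵢKᵢ = 1.0462 > 1 and Σzᵢ/Kᵢ = 1.2250 > 1, so g(0) = 0.0462 > 0 and g(1) = -0.2250 < 0.
Iterate (Newton) starting at ψ = 0.5:
  ψ = 0.5000: g = -0.11497, g' = -0.2323 → ψ = 0.0050
  ψ = 0.0050: g = 0.04364, g' = -0.5079 → ψ = 0.0909
  ψ = 0.0909: g = 0.00481, g' = -0.4041 → ψ = 0.1028
  ψ = 0.1028: g = 0.00007, g' = -0.3931 → ψ = 0.1030
Converged at ψ = 0.1030.
Compositions from xᵢ = zᵢ/(1+ψ(Kᵢ−1)), yᵢ = Kᵢxᵢ:
  MEK: x = 0.0904, y = 0.2659
  toluene: x = 0.1326, y = 0.1976
  n-octane: x = 0.1811, y = 0.1394
  ethylbenzene: x = 0.3620, y = 0.2498
  p-xylene: x = 0.2339, y = 0.1474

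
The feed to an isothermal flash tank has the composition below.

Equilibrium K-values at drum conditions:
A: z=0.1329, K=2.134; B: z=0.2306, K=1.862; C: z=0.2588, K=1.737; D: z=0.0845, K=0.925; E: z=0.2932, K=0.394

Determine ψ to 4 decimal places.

ψ = 0.7360

Newton–Raphson from ψ = 0.33:
  ψ = 0.3300: g = 0.18925, g' = -0.4540 → ψ = 0.7468
  ψ = 0.7468: g = -0.00574, g' = -0.5318 → ψ = 0.7360
Converged at ψ = 0.7360.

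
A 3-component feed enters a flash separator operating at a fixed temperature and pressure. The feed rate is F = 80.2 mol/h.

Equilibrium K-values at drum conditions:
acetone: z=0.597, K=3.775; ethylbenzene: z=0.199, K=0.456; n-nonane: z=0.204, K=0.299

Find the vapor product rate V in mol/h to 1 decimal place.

Material balance + equilibrium reduce to Σ zᵢ(Kᵢ−1)/(1+V/F(Kᵢ−1)) = 0.
Check two-phase: ΣzᵢKᵢ = 2.405 > 1 and Σzᵢ/Kᵢ = 1.277 > 1, so g(0) = 1.405 > 0 and g(1) = -0.277 < 0.
Newton iteration, V/F⁰ = 0.52:
  V/F = 0.520: g = 0.3021, g' = -1.133 → V/F = 0.787
  V/F = 0.787: g = 0.0124, g' = -1.132 → V/F = 0.798
Converged at V/F = 0.798.
Then V = V/F·F = 0.7976·80.2 = 64.0 mol/h and L = F − V = 16.2 mol/h.

V = 64.0 mol/h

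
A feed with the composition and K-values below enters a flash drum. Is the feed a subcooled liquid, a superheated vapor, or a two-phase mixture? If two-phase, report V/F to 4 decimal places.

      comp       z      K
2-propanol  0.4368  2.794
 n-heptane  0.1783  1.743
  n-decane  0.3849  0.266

two-phase, V/F = 0.5648

ΣzᵢKᵢ = 1.6336; Σzᵢ/Kᵢ = 1.7056.
Both exceed 1, so a two-phase solution exists.
Rachford–Rice: g(ψ) = Σ zᵢ(Kᵢ−1)/(1+ψ(Kᵢ−1)) = 0.
Newton–Raphson from ψ = 0.36:
  ψ = 0.3600: g = 0.19666, g' = -0.9633 → ψ = 0.5642
  ψ = 0.5642: g = 0.00062, g' = -1.0002 → ψ = 0.5648
Converged at ψ = 0.5648.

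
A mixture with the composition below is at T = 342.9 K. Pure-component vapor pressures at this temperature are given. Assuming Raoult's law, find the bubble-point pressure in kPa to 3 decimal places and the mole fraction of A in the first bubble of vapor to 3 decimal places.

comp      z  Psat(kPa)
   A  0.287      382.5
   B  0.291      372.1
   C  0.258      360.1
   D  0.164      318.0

Pbub = 363.116 kPa, y_A = 0.302

At the bubble point ψ → 0, so ΣzᵢKᵢ = 1 with Kᵢ = Pᵢˢᵃᵗ/P ⇒ P = ΣzᵢPᵢˢᵃᵗ.
P = 0.287·382.5 + 0.291·372.1 + 0.258·360.1 + 0.164·318.0 = 363.116 kPa
yᵢ = zᵢPᵢˢᵃᵗ/P ⇒ y_A = 0.287·382.5/363.116 = 0.302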